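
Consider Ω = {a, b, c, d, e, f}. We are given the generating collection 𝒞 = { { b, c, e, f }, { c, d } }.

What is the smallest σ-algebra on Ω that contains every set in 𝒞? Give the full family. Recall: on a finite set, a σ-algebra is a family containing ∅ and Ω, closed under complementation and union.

Answer: σ(𝒞) = { ∅, { a }, { c }, { d }, { a, c }, { a, d }, { c, d }, { a, c, d }, { b, e, f }, { a, b, e, f }, { b, c, e, f }, { b, d, e, f }, { a, b, c, e, f }, { a, b, d, e, f }, { b, c, d, e, f }, Ω }

Derivation:
Seed the family with 𝒞 together with ∅ and Ω: { ∅, { c, d }, { b, c, e, f }, Ω }.
Pass 1 (3 new):
  { a, d }  = ᶜ of { b, c, e, f }
  { a, b, e, f }  = ᶜ of { c, d }
  { b, c, d, e, f }  = { b, c, e, f } ∪ { c, d }
  — 7 sets.
Pass 2: +4 →
  { a }  = ᶜ of { b, c, d, e, f }
  { a, c, d }  = { c, d } ∪ { a, d }
  { a, b, c, e, f }  = { b, c, e, f } ∪ { a, b, e, f }
  { a, b, d, e, f }  = { a, d } ∪ { a, b, e, f }
  — 11 sets.
Pass 3 (3 new):
  { c }  = ᶜ of { a, b, d, e, f }
  { d }  = ᶜ of { a, b, c, e, f }
  { b, e, f }  = ᶜ of { a, c, d }
  — 14 sets.
Pass 4 (2 new):
  { a, c }  = { c } ∪ { a }
  { b, d, e, f }  = { d } ∪ { b, e, f }
  — 16 sets.
Pass 5: stable.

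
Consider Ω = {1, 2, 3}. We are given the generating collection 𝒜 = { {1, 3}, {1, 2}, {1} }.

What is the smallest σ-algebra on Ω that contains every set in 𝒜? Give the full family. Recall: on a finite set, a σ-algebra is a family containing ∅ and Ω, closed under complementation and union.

Answer: σ(𝒜) = { {}, {1}, {2}, {3}, {1, 2}, {1, 3}, {2, 3}, Ω }

Derivation:
Begin from { {}, {1}, {1, 2}, {1, 3}, Ω } (that is, 𝒜 plus ∅ and Ω).
Round 1 adds 3:
  {2}  = ᶜ of {1, 3}
  {3}  = ᶜ of {1, 2}
  {2, 3}  = ᶜ of {1}
  — 8 sets.
Round 2 adds nothing — fixpoint reached.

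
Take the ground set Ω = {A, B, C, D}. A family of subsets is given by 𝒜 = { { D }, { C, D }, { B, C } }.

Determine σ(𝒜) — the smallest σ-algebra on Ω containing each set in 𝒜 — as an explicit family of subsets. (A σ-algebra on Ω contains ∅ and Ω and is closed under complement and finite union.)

Take S₀ = 𝒜 ∪ {∅, Ω} = { {}, { D }, { B, C }, { C, D }, Ω }.
Pass 1. New:
  { A, B }  = { C, D }ᶜ
  { A, D }  = { B, C }ᶜ
  { A, B, C }  = { D }ᶜ
  { B, C, D }  = { C, D } ∪ { B, C }
  — 9 sets.
Pass 2: 3 new —
  { A }  = { B, C, D }ᶜ
  { A, B, D }  = { A, B } ∪ { A, D }
  { A, C, D }  = { C, D } ∪ { A, D }
  — 12 sets.
Pass 3: +2 →
  { B }  = { A, C, D }ᶜ
  { C }  = { A, B, D }ᶜ
  — 14 sets.
Pass 4 adds 2:
  { A, C }  = { C } ∪ { A }
  { B, D }  = { D } ∪ { B }
  — 16 sets.
Pass 5: stable.

σ(𝒜) = { {}, { A }, { B }, { C }, { D }, { A, B }, { A, C }, { A, D }, { B, C }, { B, D }, { C, D }, { A, B, C }, { A, B, D }, { A, C, D }, { B, C, D }, Ω }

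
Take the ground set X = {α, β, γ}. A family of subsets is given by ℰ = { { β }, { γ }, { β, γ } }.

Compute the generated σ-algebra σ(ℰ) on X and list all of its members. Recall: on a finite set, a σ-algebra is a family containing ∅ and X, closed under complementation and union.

|σ(ℰ)| = 8.  σ(ℰ) = { {}, { α }, { β }, { γ }, { α, β }, { α, γ }, { β, γ }, X }

Trace:
Seed the family with ℰ together with ∅ and X: { {}, { β }, { γ }, { β, γ }, X }.
Step 1: +3 →
  { α }  = ᶜ of { β, γ }
  { α, β }  = ᶜ of { γ }
  { α, γ }  = ᶜ of { β }
  — 8 sets.
Step 2: already closed under ᶜ and ∪.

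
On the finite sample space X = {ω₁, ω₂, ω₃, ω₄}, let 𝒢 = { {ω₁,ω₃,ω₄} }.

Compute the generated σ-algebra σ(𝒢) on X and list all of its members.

Seed the family with 𝒢 together with ∅ and X: { ∅, {ω₁,ω₃,ω₄}, X }.
Iteration 1. New:
  {ω₂}  = X∖{ω₁,ω₃,ω₄}
Iteration 2: stable.

Therefore σ(𝒢) = { ∅, {ω₂}, {ω₁,ω₃,ω₄}, X } (|σ(𝒢)| = 4).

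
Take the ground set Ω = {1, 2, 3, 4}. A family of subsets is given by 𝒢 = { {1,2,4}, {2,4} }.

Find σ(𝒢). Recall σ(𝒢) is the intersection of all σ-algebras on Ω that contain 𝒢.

Seed the family with 𝒢 together with ∅ and Ω: { {}, {2,4}, {1,2,4}, Ω }.
Step 1: 2 new —
  {3}  = ᶜ of {1,2,4}
  {1,3}  = ᶜ of {2,4}
Step 2: 1 new —
  {2,3,4}  = {3} ∪ {2,4}
Step 3 (1 new):
  {1}  = ᶜ of {2,3,4}
Step 4: no new sets; the family is a σ-algebra.

Therefore σ(𝒢) = { {}, {1}, {3}, {1,3}, {2,4}, {1,2,4}, {2,3,4}, Ω } (|σ(𝒢)| = 8).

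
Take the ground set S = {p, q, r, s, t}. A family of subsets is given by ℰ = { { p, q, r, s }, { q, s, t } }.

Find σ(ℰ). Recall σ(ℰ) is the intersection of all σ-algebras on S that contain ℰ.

σ(ℰ) (8 sets): { {}, { t }, { p, r }, { q, s }, { p, r, t }, { q, s, t }, { p, q, r, s }, S }

Derivation:
Start: ℰ ∪ {∅, S} = { {}, { q, s, t }, { p, q, r, s }, S }.
Round 1 adds 2:
  { t }  = S∖{ p, q, r, s }
  { p, r }  = S∖{ q, s, t }
  — 6 sets.
Round 2 (1 new):
  { p, r, t }  = { p, r } ∪ { t }
  — 7 sets.
Round 3 adds 1:
  { q, s }  = S∖{ p, r, t }
  — 8 sets.
Round 4: closed — nothing new.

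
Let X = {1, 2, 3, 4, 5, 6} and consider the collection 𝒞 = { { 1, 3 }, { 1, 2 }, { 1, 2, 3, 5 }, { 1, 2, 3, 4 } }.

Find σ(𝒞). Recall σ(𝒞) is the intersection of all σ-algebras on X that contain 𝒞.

Begin from { {  }, { 1, 2 }, { 1, 3 }, { 1, 2, 3, 4 }, { 1, 2, 3, 5 }, X } (that is, 𝒞 plus ∅ and X).
Step 1: +6 →
  { 4, 6 }  = ᶜ of { 1, 2, 3, 5 }
  { 5, 6 }  = ᶜ of { 1, 2, 3, 4 }
  { 1, 2, 3 }  = { 1, 2 } ∪ { 1, 3 }
  { 2, 4, 5, 6 }  = ᶜ of { 1, 3 }
  { 3, 4, 5, 6 }  = ᶜ of { 1, 2 }
  { 1, 2, 3, 4, 5 }  = { 1, 2, 3, 4 } ∪ { 1, 2, 3, 5 }
  — 12 sets.
Step 2: 11 new —
  { 6 }  = ᶜ of { 1, 2, 3, 4, 5 }
  { 4, 5, 6 }  = ᶜ of { 1, 2, 3 }
  { 1, 2, 4, 6 }  = { 1, 2 } ∪ { 4, 6 }
  { 1, 2, 5, 6 }  = { 5, 6 } ∪ { 1, 2 }
  { 1, 3, 4, 6 }  = { 1, 3 } ∪ { 4, 6 }
  { 1, 3, 5, 6 }  = { 5, 6 } ∪ { 1, 3 }
  { 1, 2, 3, 4, 6 }  = { 1, 2, 3 } ∪ { 4, 6 }
  { 1, 2, 3, 5, 6 }  = { 1, 2, 3 } ∪ { 5, 6 }
  { 1, 2, 4, 5, 6 }  = { 1, 2 } ∪ { 2, 4, 5, 6 }
  { 1, 3, 4, 5, 6 }  = { 3, 4, 5, 6 } ∪ { 1, 3 }
  { 2, 3, 4, 5, 6 }  = { 3, 4, 5, 6 } ∪ { 2, 4, 5, 6 }
  — 23 sets.
Step 3. New:
  { 1 }  = ᶜ of { 2, 3, 4, 5, 6 }
  { 2 }  = ᶜ of { 1, 3, 4, 5, 6 }
  { 3 }  = ᶜ of { 1, 2, 4, 5, 6 }
  { 4 }  = ᶜ of { 1, 2, 3, 5, 6 }
  { 5 }  = ᶜ of { 1, 2, 3, 4, 6 }
  { 2, 4 }  = ᶜ of { 1, 3, 5, 6 }
  { 2, 5 }  = ᶜ of { 1, 3, 4, 6 }
  { 3, 4 }  = ᶜ of { 1, 2, 5, 6 }
  { 3, 5 }  = ᶜ of { 1, 2, 4, 6 }
  { 1, 2, 6 }  = { 1, 2 } ∪ { 6 }
  { 1, 3, 6 }  = { 1, 3 } ∪ { 6 }
  { 1, 2, 3, 6 }  = { 1, 2, 3 } ∪ { 6 }
  — 35 sets.
Step 4. New:
  { 1, 4 }  = { 1 } ∪ { 4 }
  { 1, 5 }  = { 1 } ∪ { 5 }
  { 1, 6 }  = { 1 } ∪ { 6 }
  { 2, 3 }  = { 2 } ∪ { 3 }
  { 2, 6 }  = { 2 } ∪ { 6 }
  { 3, 6 }  = { 6 } ∪ { 3 }
  { 4, 5 }  = ᶜ of { 1, 2, 3, 6 }
  { 1, 2, 4 }  = { 1, 2 } ∪ { 4 }
  { 1, 2, 5 }  = { 2, 5 } ∪ { 1, 2 }
  { 1, 3, 4 }  = { 3, 4 } ∪ { 1 }
  { 1, 3, 5 }  = { 1 } ∪ { 3, 5 }
  { 1, 4, 6 }  = { 1 } ∪ { 4, 6 }
  { 1, 5, 6 }  = { 5, 6 } ∪ { 1 }
  { 2, 3, 4 }  = { 3, 4 } ∪ { 2 }
  { 2, 3, 5 }  = { 2, 5 } ∪ { 3 }
  { 2, 4, 5 }  = ᶜ of { 1, 3, 6 }
  { 2, 4, 6 }  = { 2 } ∪ { 4, 6 }
  { 2, 5, 6 }  = { 2, 5 } ∪ { 5, 6 }
  { 3, 4, 5 }  = ᶜ of { 1, 2, 6 }
  { 3, 4, 6 }  = { 3, 4 } ∪ { 6 }
  { 3, 5, 6 }  = { 5, 6 } ∪ { 3 }
  { 1, 4, 5, 6 }  = { 1 } ∪ { 4, 5, 6 }
  { 2, 3, 4, 5 }  = { 2, 5 } ∪ { 3, 4 }
  — 58 sets.
Step 5 adds 6:
  { 1, 4, 5 }  = { 4, 5 } ∪ { 1, 4 }
  { 2, 3, 6 }  = { 2 } ∪ { 3, 6 }
  { 1, 2, 4, 5 }  = ᶜ of { 3, 6 }
  { 1, 3, 4, 5 }  = ᶜ of { 2, 6 }
  { 2, 3, 4, 6 }  = ᶜ of { 1, 5 }
  { 2, 3, 5, 6 }  = ᶜ of { 1, 4 }
  — 64 sets.
Step 6: no new sets; the family is a σ-algebra.

Hence σ(𝒞) has 64 members: { {  }, { 1 }, { 2 }, { 3 }, { 4 }, { 5 }, { 6 }, { 1, 2 }, { 1, 3 }, { 1, 4 }, { 1, 5 }, { 1, 6 }, { 2, 3 }, { 2, 4 }, { 2, 5 }, { 2, 6 }, { 3, 4 }, { 3, 5 }, { 3, 6 }, { 4, 5 }, { 4, 6 }, { 5, 6 }, { 1, 2, 3 }, { 1, 2, 4 }, { 1, 2, 5 }, { 1, 2, 6 }, { 1, 3, 4 }, { 1, 3, 5 }, { 1, 3, 6 }, { 1, 4, 5 }, { 1, 4, 6 }, { 1, 5, 6 }, { 2, 3, 4 }, { 2, 3, 5 }, { 2, 3, 6 }, { 2, 4, 5 }, { 2, 4, 6 }, { 2, 5, 6 }, { 3, 4, 5 }, { 3, 4, 6 }, { 3, 5, 6 }, { 4, 5, 6 }, { 1, 2, 3, 4 }, { 1, 2, 3, 5 }, { 1, 2, 3, 6 }, { 1, 2, 4, 5 }, { 1, 2, 4, 6 }, { 1, 2, 5, 6 }, { 1, 3, 4, 5 }, { 1, 3, 4, 6 }, { 1, 3, 5, 6 }, { 1, 4, 5, 6 }, { 2, 3, 4, 5 }, { 2, 3, 4, 6 }, { 2, 3, 5, 6 }, { 2, 4, 5, 6 }, { 3, 4, 5, 6 }, { 1, 2, 3, 4, 5 }, { 1, 2, 3, 4, 6 }, { 1, 2, 3, 5, 6 }, { 1, 2, 4, 5, 6 }, { 1, 3, 4, 5, 6 }, { 2, 3, 4, 5, 6 }, X }.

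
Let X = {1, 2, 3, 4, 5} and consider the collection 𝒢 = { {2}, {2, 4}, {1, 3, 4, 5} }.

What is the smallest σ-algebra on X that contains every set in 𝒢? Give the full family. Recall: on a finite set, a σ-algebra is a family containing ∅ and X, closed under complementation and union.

Initial family (5 sets): { {}, {2}, {2, 4}, {1, 3, 4, 5}, X }.
Step 1 adds 1:
  {1, 3, 5}  = ᶜ of {2, 4}
  — 6 sets.
Step 2: 1 new —
  {1, 2, 3, 5}  = {1, 3, 5} ∪ {2}
  — 7 sets.
Step 3 adds 1:
  {4}  = ᶜ of {1, 2, 3, 5}
  — 8 sets.
After Step 4 the family is unchanged; done.

|σ(𝒢)| = 8.  σ(𝒢) = { {}, {2}, {4}, {2, 4}, {1, 3, 5}, {1, 2, 3, 5}, {1, 3, 4, 5}, X }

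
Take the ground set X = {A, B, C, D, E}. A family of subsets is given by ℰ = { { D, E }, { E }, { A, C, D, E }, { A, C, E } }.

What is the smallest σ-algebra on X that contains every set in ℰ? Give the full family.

σ(ℰ) (16 sets): { ∅, { B }, { D }, { E }, { A, C }, { B, D }, { B, E }, { D, E }, { A, B, C }, { A, C, D }, { A, C, E }, { B, D, E }, { A, B, C, D }, { A, B, C, E }, { A, C, D, E }, X }

Derivation:
Start: ℰ ∪ {∅, X} = { ∅, { E }, { D, E }, { A, C, E }, { A, C, D, E }, X }.
Pass 1 adds 4:
  { B }  = ᶜ of { A, C, D, E }
  { B, D }  = ᶜ of { A, C, E }
  { A, B, C }  = ᶜ of { D, E }
  { A, B, C, D }  = ᶜ of { E }
  [10 total]
Pass 2 adds 3:
  { B, E }  = { B } ∪ { E }
  { B, D, E }  = { B } ∪ { D, E }
  { A, B, C, E }  = { A, B, C } ∪ { A, C, E }
  [13 total]
Pass 3 (3 new):
  { D }  = ᶜ of { A, B, C, E }
  { A, C }  = ᶜ of { B, D, E }
  { A, C, D }  = ᶜ of { B, E }
  [16 total]
Pass 4 adds nothing — fixpoint reached.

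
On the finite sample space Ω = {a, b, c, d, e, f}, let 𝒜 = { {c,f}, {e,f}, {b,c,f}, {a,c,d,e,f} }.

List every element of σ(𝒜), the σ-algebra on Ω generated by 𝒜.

Seed the family with 𝒜 together with ∅ and Ω: { {}, {c,f}, {e,f}, {b,c,f}, {a,c,d,e,f}, Ω }.
Step 1 (6 new):
  {b}  = Ω∖{a,c,d,e,f}
  {a,d,e}  = Ω∖{b,c,f}
  {c,e,f}  = {e,f} ∪ {c,f}
  {a,b,c,d}  = Ω∖{e,f}
  {a,b,d,e}  = Ω∖{c,f}
  {b,c,e,f}  = {e,f} ∪ {b,c,f}
  |family| = 12
Step 2 adds 7:
  {a,d}  = Ω∖{b,c,e,f}
  {a,b,d}  = Ω∖{c,e,f}
  {b,e,f}  = {e,f} ∪ {b}
  {a,d,e,f}  = {a,d,e} ∪ {e,f}
  {a,b,c,d,e}  = {a,d,e} ∪ {a,b,c,d}
  {a,b,c,d,f}  = {b,c,f} ∪ {a,b,c,d}
  {a,b,d,e,f}  = {e,f} ∪ {a,b,d,e}
  |family| = 19
Step 3. New:
  {c}  = Ω∖{a,b,d,e,f}
  {e}  = Ω∖{a,b,c,d,f}
  {f}  = Ω∖{a,b,c,d,e}
  {b,c}  = Ω∖{a,d,e,f}
  {a,c,d}  = Ω∖{b,e,f}
  {a,c,d,f}  = {a,d} ∪ {c,f}
  |family| = 25
Step 4 adds 7:
  {b,e}  = Ω∖{a,c,d,f}
  {b,f}  = {b} ∪ {f}
  {c,e}  = {e} ∪ {c}
  {a,d,f}  = {f} ∪ {a,d}
  {b,c,e}  = {e} ∪ {b,c}
  {a,b,d,f}  = {f} ∪ {a,b,d}
  {a,c,d,e}  = {a,d,e} ∪ {c}
  |family| = 32
Step 5: stable.

σ(𝒜) = { {}, {b}, {c}, {e}, {f}, {a,d}, {b,c}, {b,e}, {b,f}, {c,e}, {c,f}, {e,f}, {a,b,d}, {a,c,d}, {a,d,e}, {a,d,f}, {b,c,e}, {b,c,f}, {b,e,f}, {c,e,f}, {a,b,c,d}, {a,b,d,e}, {a,b,d,f}, {a,c,d,e}, {a,c,d,f}, {a,d,e,f}, {b,c,e,f}, {a,b,c,d,e}, {a,b,c,d,f}, {a,b,d,e,f}, {a,c,d,e,f}, Ω }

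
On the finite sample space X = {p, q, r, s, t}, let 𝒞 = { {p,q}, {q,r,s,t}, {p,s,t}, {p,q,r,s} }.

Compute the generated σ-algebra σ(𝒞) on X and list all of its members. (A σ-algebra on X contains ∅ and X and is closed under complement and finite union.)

σ(𝒞) (32 sets): { {}, {p}, {q}, {r}, {s}, {t}, {p,q}, {p,r}, {p,s}, {p,t}, {q,r}, {q,s}, {q,t}, {r,s}, {r,t}, {s,t}, {p,q,r}, {p,q,s}, {p,q,t}, {p,r,s}, {p,r,t}, {p,s,t}, {q,r,s}, {q,r,t}, {q,s,t}, {r,s,t}, {p,q,r,s}, {p,q,r,t}, {p,q,s,t}, {p,r,s,t}, {q,r,s,t}, X }

Trace:
Take S₀ = 𝒞 ∪ {∅, X} = { {}, {p,q}, {p,s,t}, {p,q,r,s}, {q,r,s,t}, X }.
Step 1: 5 new —
  {p}  = ᶜ of {q,r,s,t}
  {t}  = ᶜ of {p,q,r,s}
  {q,r}  = ᶜ of {p,s,t}
  {r,s,t}  = ᶜ of {p,q}
  {p,q,s,t}  = {p,s,t} ∪ {p,q}
  [11 total]
Step 2: 6 new —
  {r}  = ᶜ of {p,q,s,t}
  {p,t}  = {t} ∪ {p}
  {p,q,r}  = {p,q} ∪ {q,r}
  {p,q,t}  = {p,q} ∪ {t}
  {q,r,t}  = {t} ∪ {q,r}
  {p,r,s,t}  = {p,s,t} ∪ {r,s,t}
  [17 total]
Step 3: +9 →
  {q}  = ᶜ of {p,r,s,t}
  {p,r}  = {r} ∪ {p}
  {p,s}  = ᶜ of {q,r,t}
  {r,s}  = ᶜ of {p,q,t}
  {r,t}  = {r} ∪ {t}
  {s,t}  = ᶜ of {p,q,r}
  {p,r,t}  = {r} ∪ {p,t}
  {q,r,s}  = ᶜ of {p,t}
  {p,q,r,t}  = {r} ∪ {p,q,t}
  [26 total]
Step 4. New:
  {s}  = ᶜ of {p,q,r,t}
  {q,s}  = ᶜ of {p,r,t}
  {q,t}  = {q} ∪ {t}
  {p,q,s}  = ᶜ of {r,t}
  {p,r,s}  = {r,s} ∪ {p,s}
  {q,s,t}  = ᶜ of {p,r}
  [32 total]
Step 5: already closed under ᶜ and ∪.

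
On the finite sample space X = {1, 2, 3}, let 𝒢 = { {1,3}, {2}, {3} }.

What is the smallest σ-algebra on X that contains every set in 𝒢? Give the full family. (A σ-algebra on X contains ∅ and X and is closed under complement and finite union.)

Seed the family with 𝒢 together with ∅ and X: { ∅, {2}, {3}, {1,3}, X }.
Iteration 1 (2 new):
  {1,2}  = complement {3}
  {2,3}  = {3} ∪ {2}
  (now 7)
Iteration 2 adds 1:
  {1}  = complement {2,3}
  (now 8)
Iteration 3: already closed under ᶜ and ∪.

Hence σ(𝒢) has 8 members: { ∅, {1}, {2}, {3}, {1,2}, {1,3}, {2,3}, X }.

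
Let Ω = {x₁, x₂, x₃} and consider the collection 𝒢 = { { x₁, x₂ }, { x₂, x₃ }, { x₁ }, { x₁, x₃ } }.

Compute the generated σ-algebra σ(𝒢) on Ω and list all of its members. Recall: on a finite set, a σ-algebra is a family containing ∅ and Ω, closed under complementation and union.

Take S₀ = 𝒢 ∪ {∅, Ω} = { {  }, { x₁ }, { x₁, x₂ }, { x₁, x₃ }, { x₂, x₃ }, Ω }.
Step 1: 2 new —
  { x₂ }  = Ω∖{ x₁, x₃ }
  { x₃ }  = Ω∖{ x₁, x₂ }
  — 8 sets.
Step 2: stable.

σ(𝒢) = { {  }, { x₁ }, { x₂ }, { x₃ }, { x₁, x₂ }, { x₁, x₃ }, { x₂, x₃ }, Ω }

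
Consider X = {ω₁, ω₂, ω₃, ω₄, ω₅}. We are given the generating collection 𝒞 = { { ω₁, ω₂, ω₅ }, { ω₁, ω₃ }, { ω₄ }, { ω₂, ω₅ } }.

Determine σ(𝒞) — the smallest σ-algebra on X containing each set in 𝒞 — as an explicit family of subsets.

Answer: σ(𝒞) = { ∅, { ω₁ }, { ω₃ }, { ω₄ }, { ω₁, ω₃ }, { ω₁, ω₄ }, { ω₂, ω₅ }, { ω₃, ω₄ }, { ω₁, ω₂, ω₅ }, { ω₁, ω₃, ω₄ }, { ω₂, ω₃, ω₅ }, { ω₂, ω₄, ω₅ }, { ω₁, ω₂, ω₃, ω₅ }, { ω₁, ω₂, ω₄, ω₅ }, { ω₂, ω₃, ω₄, ω₅ }, X }

Derivation:
Seed the family with 𝒞 together with ∅ and X: { ∅, { ω₄ }, { ω₁, ω₃ }, { ω₂, ω₅ }, { ω₁, ω₂, ω₅ }, X }.
Round 1: 5 new —
  { ω₃, ω₄ }  = complement { ω₁, ω₂, ω₅ }
  { ω₁, ω₃, ω₄ }  = complement { ω₂, ω₅ }
  { ω₂, ω₄, ω₅ }  = complement { ω₁, ω₃ }
  { ω₁, ω₂, ω₃, ω₅ }  = complement { ω₄ }
  { ω₁, ω₂, ω₄, ω₅ }  = { ω₁, ω₂, ω₅ } ∪ { ω₄ }
  [11 total]
Round 2. New:
  { ω₃ }  = complement { ω₁, ω₂, ω₄, ω₅ }
  { ω₂, ω₃, ω₄, ω₅ }  = { ω₂, ω₅ } ∪ { ω₃, ω₄ }
  [13 total]
Round 3: 2 new —
  { ω₁ }  = complement { ω₂, ω₃, ω₄, ω₅ }
  { ω₂, ω₃, ω₅ }  = { ω₃ } ∪ { ω₂, ω₅ }
  [15 total]
Round 4 (1 new):
  { ω₁, ω₄ }  = complement { ω₂, ω₃, ω₅ }
  [16 total]
Round 5: already closed under ᶜ and ∪.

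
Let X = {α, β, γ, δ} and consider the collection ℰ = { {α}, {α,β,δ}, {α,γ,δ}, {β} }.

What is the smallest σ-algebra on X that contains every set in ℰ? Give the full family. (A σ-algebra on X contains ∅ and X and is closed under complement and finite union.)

Initial family (6 sets): { {}, {α}, {β}, {α,β,δ}, {α,γ,δ}, X }.
Step 1 (3 new):
  {γ}  = complement {α,β,δ}
  {α,β}  = {β} ∪ {α}
  {β,γ,δ}  = complement {α}
  [9 total]
Step 2. New:
  {α,γ}  = {γ} ∪ {α}
  {β,γ}  = {β} ∪ {γ}
  {γ,δ}  = complement {α,β}
  {α,β,γ}  = {α,β} ∪ {γ}
  [13 total]
Step 3 adds 3:
  {δ}  = complement {α,β,γ}
  {α,δ}  = complement {β,γ}
  {β,δ}  = complement {α,γ}
  [16 total]
Step 4: no new sets; the family is a σ-algebra.

Hence σ(ℰ) has 16 members: { {}, {α}, {β}, {γ}, {δ}, {α,β}, {α,γ}, {α,δ}, {β,γ}, {β,δ}, {γ,δ}, {α,β,γ}, {α,β,δ}, {α,γ,δ}, {β,γ,δ}, X }.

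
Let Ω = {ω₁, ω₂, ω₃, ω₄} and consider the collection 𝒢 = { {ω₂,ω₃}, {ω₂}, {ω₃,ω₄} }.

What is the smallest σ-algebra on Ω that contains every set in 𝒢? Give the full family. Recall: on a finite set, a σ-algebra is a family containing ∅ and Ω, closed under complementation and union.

σ(𝒢) (16 sets): { ∅, {ω₁}, {ω₂}, {ω₃}, {ω₄}, {ω₁,ω₂}, {ω₁,ω₃}, {ω₁,ω₄}, {ω₂,ω₃}, {ω₂,ω₄}, {ω₃,ω₄}, {ω₁,ω₂,ω₃}, {ω₁,ω₂,ω₄}, {ω₁,ω₃,ω₄}, {ω₂,ω₃,ω₄}, Ω }

Derivation:
Initial family (5 sets): { ∅, {ω₂}, {ω₂,ω₃}, {ω₃,ω₄}, Ω }.
Pass 1 (4 new):
  {ω₁,ω₂}  = Ω∖{ω₃,ω₄}
  {ω₁,ω₄}  = Ω∖{ω₂,ω₃}
  {ω₁,ω₃,ω₄}  = Ω∖{ω₂}
  {ω₂,ω₃,ω₄}  = {ω₃,ω₄} ∪ {ω₂,ω₃}
  — 9 sets.
Pass 2. New:
  {ω₁}  = Ω∖{ω₂,ω₃,ω₄}
  {ω₁,ω₂,ω₃}  = {ω₁,ω₂} ∪ {ω₂,ω₃}
  {ω₁,ω₂,ω₄}  = {ω₁,ω₂} ∪ {ω₁,ω₄}
  — 12 sets.
Pass 3 adds 2:
  {ω₃}  = Ω∖{ω₁,ω₂,ω₄}
  {ω₄}  = Ω∖{ω₁,ω₂,ω₃}
  — 14 sets.
Pass 4 (2 new):
  {ω₁,ω₃}  = {ω₃} ∪ {ω₁}
  {ω₂,ω₄}  = {ω₄} ∪ {ω₂}
  — 16 sets.
Pass 5: closed — nothing new.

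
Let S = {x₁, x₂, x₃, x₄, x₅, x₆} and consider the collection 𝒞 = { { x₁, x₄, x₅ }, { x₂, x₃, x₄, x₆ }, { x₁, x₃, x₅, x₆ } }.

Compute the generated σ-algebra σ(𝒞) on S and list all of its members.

Answer: σ(𝒞) = { {}, { x₂ }, { x₄ }, { x₁, x₅ }, { x₂, x₄ }, { x₃, x₆ }, { x₁, x₂, x₅ }, { x₁, x₄, x₅ }, { x₂, x₃, x₆ }, { x₃, x₄, x₆ }, { x₁, x₂, x₄, x₅ }, { x₁, x₃, x₅, x₆ }, { x₂, x₃, x₄, x₆ }, { x₁, x₂, x₃, x₅, x₆ }, { x₁, x₃, x₄, x₅, x₆ }, S }

Working:
Begin from { {}, { x₁, x₄, x₅ }, { x₁, x₃, x₅, x₆ }, { x₂, x₃, x₄, x₆ }, S } (that is, 𝒞 plus ∅ and S).
Round 1: +4 →
  { x₁, x₅ }  = complement { x₂, x₃, x₄, x₆ }
  { x₂, x₄ }  = complement { x₁, x₃, x₅, x₆ }
  { x₂, x₃, x₆ }  = complement { x₁, x₄, x₅ }
  { x₁, x₃, x₄, x₅, x₆ }  = { x₁, x₃, x₅, x₆ } ∪ { x₁, x₄, x₅ }
  [9 total]
Round 2 (3 new):
  { x₂ }  = complement { x₁, x₃, x₄, x₅, x₆ }
  { x₁, x₂, x₄, x₅ }  = { x₁, x₄, x₅ } ∪ { x₂, x₄ }
  { x₁, x₂, x₃, x₅, x₆ }  = { x₁, x₃, x₅, x₆ } ∪ { x₂, x₃, x₆ }
  [12 total]
Round 3: +3 →
  { x₄ }  = complement { x₁, x₂, x₃, x₅, x₆ }
  { x₃, x₆ }  = complement { x₁, x₂, x₄, x₅ }
  { x₁, x₂, x₅ }  = { x₁, x₅ } ∪ { x₂ }
  [15 total]
Round 4. New:
  { x₃, x₄, x₆ }  = complement { x₁, x₂, x₅ }
  [16 total]
After Round 5 the family is unchanged; done.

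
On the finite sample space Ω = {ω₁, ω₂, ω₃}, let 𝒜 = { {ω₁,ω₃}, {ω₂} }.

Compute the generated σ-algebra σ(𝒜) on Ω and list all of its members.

σ(𝒜) (4 sets): { {}, {ω₂}, {ω₁,ω₃}, Ω }

Check:
Start: 𝒜 ∪ {∅, Ω} = { {}, {ω₂}, {ω₁,ω₃}, Ω }.
Iteration 1: closed — nothing new.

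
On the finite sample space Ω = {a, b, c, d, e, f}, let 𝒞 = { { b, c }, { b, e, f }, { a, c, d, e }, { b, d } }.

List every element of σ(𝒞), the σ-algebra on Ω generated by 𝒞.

σ(𝒞) = { ∅, { a }, { b }, { c }, { d }, { e }, { f }, { a, b }, { a, c }, { a, d }, { a, e }, { a, f }, { b, c }, { b, d }, { b, e }, { b, f }, { c, d }, { c, e }, { c, f }, { d, e }, { d, f }, { e, f }, { a, b, c }, { a, b, d }, { a, b, e }, { a, b, f }, { a, c, d }, { a, c, e }, { a, c, f }, { a, d, e }, { a, d, f }, { a, e, f }, { b, c, d }, { b, c, e }, { b, c, f }, { b, d, e }, { b, d, f }, { b, e, f }, { c, d, e }, { c, d, f }, { c, e, f }, { d, e, f }, { a, b, c, d }, { a, b, c, e }, { a, b, c, f }, { a, b, d, e }, { a, b, d, f }, { a, b, e, f }, { a, c, d, e }, { a, c, d, f }, { a, c, e, f }, { a, d, e, f }, { b, c, d, e }, { b, c, d, f }, { b, c, e, f }, { b, d, e, f }, { c, d, e, f }, { a, b, c, d, e }, { a, b, c, d, f }, { a, b, c, e, f }, { a, b, d, e, f }, { a, c, d, e, f }, { b, c, d, e, f }, Ω }

Check:
Begin from { ∅, { b, c }, { b, d }, { b, e, f }, { a, c, d, e }, Ω } (that is, 𝒞 plus ∅ and Ω).
Round 1. New:
  { b, f }  = ᶜ of { a, c, d, e }
  { a, c, d }  = ᶜ of { b, e, f }
  { b, c, d }  = { b, c } ∪ { b, d }
  { a, c, e, f }  = ᶜ of { b, d }
  { a, d, e, f }  = ᶜ of { b, c }
  { b, c, e, f }  = { b, c } ∪ { b, e, f }
  { b, d, e, f }  = { b, e, f } ∪ { b, d }
  { a, b, c, d, e }  = { b, c } ∪ { a, c, d, e }
  (now 14)
Round 2 (13 new):
  { f }  = ᶜ of { a, b, c, d, e }
  { a, c }  = ᶜ of { b, d, e, f }
  { a, d }  = ᶜ of { b, c, e, f }
  { a, e, f }  = ᶜ of { b, c, d }
  { b, c, f }  = { b, f } ∪ { b, c }
  { b, d, f }  = { b, f } ∪ { b, d }
  { a, b, c, d }  = { b, c, d } ∪ { a, c, d }
  { b, c, d, f }  = { b, c, d } ∪ { b, f }
  { a, b, c, d, f }  = { b, f } ∪ { a, c, d }
  { a, b, c, e, f }  = { a, c, e, f } ∪ { b, f }
  { a, b, d, e, f }  = { a, d, e, f } ∪ { b, f }
  { a, c, d, e, f }  = { a, c, e, f } ∪ { a, d, e, f }
  { b, c, d, e, f }  = { b, c, d } ∪ { b, e, f }
  (now 27)
Round 3: +17 →
  { a }  = ᶜ of { b, c, d, e, f }
  { b }  = ᶜ of { a, c, d, e, f }
  { c }  = ᶜ of { a, b, d, e, f }
  { d }  = ᶜ of { a, b, c, e, f }
  { e }  = ᶜ of { a, b, c, d, f }
  { a, e }  = ᶜ of { b, c, d, f }
  { e, f }  = ᶜ of { a, b, c, d }
  { a, b, c }  = { a, c } ∪ { b, c }
  { a, b, d }  = { a, d } ∪ { b, d }
  { a, c, e }  = ᶜ of { b, d, f }
  { a, c, f }  = { a, c } ∪ { f }
  { a, d, e }  = ᶜ of { b, c, f }
  { a, d, f }  = { a, d } ∪ { f }
  { a, b, c, f }  = { a, c } ∪ { b, c, f }
  { a, b, d, f }  = { b, d, f } ∪ { a, d }
  { a, b, e, f }  = { a, e, f } ∪ { b, f }
  { a, c, d, f }  = { a, c, d } ∪ { f }
  (now 44)
Round 4 (17 new):
  { a, b }  = { b } ∪ { a }
  { a, f }  = { a } ∪ { f }
  { b, e }  = ᶜ of { a, c, d, f }
  { c, d }  = ᶜ of { a, b, e, f }
  { c, e }  = ᶜ of { a, b, d, f }
  { c, f }  = { c } ∪ { f }
  { d, e }  = ᶜ of { a, b, c, f }
  { d, f }  = { d } ∪ { f }
  { a, b, e }  = { b } ∪ { a, e }
  { a, b, f }  = { b, f } ∪ { a }
  { b, c, e }  = ᶜ of { a, d, f }
  { b, d, e }  = ᶜ of { a, c, f }
  { c, e, f }  = ᶜ of { a, b, d }
  { d, e, f }  = ᶜ of { a, b, c }
  { a, b, c, e }  = { a, c, e } ∪ { b }
  { a, b, d, e }  = { b } ∪ { a, d, e }
  { b, c, d, e }  = { b, c, d } ∪ { e }
  (now 61)
Round 5. New:
  { c, d, e }  = ᶜ of { a, b, f }
  { c, d, f }  = ᶜ of { a, b, e }
  { c, d, e, f }  = ᶜ of { a, b }
  (now 64)
Round 6: no new sets; the family is a σ-algebra.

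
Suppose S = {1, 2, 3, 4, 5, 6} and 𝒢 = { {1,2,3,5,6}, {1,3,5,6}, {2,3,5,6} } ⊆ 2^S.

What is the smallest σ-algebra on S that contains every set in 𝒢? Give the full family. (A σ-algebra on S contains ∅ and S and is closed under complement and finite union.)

Seed the family with 𝒢 together with ∅ and S: { {}, {1,3,5,6}, {2,3,5,6}, {1,2,3,5,6}, S }.
Iteration 1: +3 →
  {4}  = S∖{1,2,3,5,6}
  {1,4}  = S∖{2,3,5,6}
  {2,4}  = S∖{1,3,5,6}
  [8 total]
Iteration 2. New:
  {1,2,4}  = {2,4} ∪ {1,4}
  {1,3,4,5,6}  = {1,3,5,6} ∪ {4}
  {2,3,4,5,6}  = {4} ∪ {2,3,5,6}
  [11 total]
Iteration 3. New:
  {1}  = S∖{2,3,4,5,6}
  {2}  = S∖{1,3,4,5,6}
  {3,5,6}  = S∖{1,2,4}
  [14 total]
Iteration 4 (2 new):
  {1,2}  = {1} ∪ {2}
  {3,4,5,6}  = {3,5,6} ∪ {4}
  [16 total]
Iteration 5 adds nothing — fixpoint reached.

Therefore σ(𝒢) = { {}, {1}, {2}, {4}, {1,2}, {1,4}, {2,4}, {1,2,4}, {3,5,6}, {1,3,5,6}, {2,3,5,6}, {3,4,5,6}, {1,2,3,5,6}, {1,3,4,5,6}, {2,3,4,5,6}, S } (|σ(𝒢)| = 16).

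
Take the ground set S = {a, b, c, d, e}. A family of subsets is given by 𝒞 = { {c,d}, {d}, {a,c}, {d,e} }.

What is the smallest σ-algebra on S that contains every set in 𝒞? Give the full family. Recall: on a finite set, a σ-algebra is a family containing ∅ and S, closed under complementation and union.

σ(𝒞) = { {}, {a}, {b}, {c}, {d}, {e}, {a,b}, {a,c}, {a,d}, {a,e}, {b,c}, {b,d}, {b,e}, {c,d}, {c,e}, {d,e}, {a,b,c}, {a,b,d}, {a,b,e}, {a,c,d}, {a,c,e}, {a,d,e}, {b,c,d}, {b,c,e}, {b,d,e}, {c,d,e}, {a,b,c,d}, {a,b,c,e}, {a,b,d,e}, {a,c,d,e}, {b,c,d,e}, S }

Derivation:
Start: 𝒞 ∪ {∅, S} = { {}, {d}, {a,c}, {c,d}, {d,e}, S }.
Round 1: +7 →
  {a,b,c}  = {d,e}ᶜ
  {a,b,e}  = {c,d}ᶜ
  {a,c,d}  = {c,d} ∪ {a,c}
  {b,d,e}  = {a,c}ᶜ
  {c,d,e}  = {d,e} ∪ {c,d}
  {a,b,c,e}  = {d}ᶜ
  {a,c,d,e}  = {d,e} ∪ {a,c}
  |family| = 13
Round 2: 6 new —
  {b}  = {a,c,d,e}ᶜ
  {a,b}  = {c,d,e}ᶜ
  {b,e}  = {a,c,d}ᶜ
  {a,b,c,d}  = {c,d} ∪ {a,b,c}
  {a,b,d,e}  = {d,e} ∪ {a,b,e}
  {b,c,d,e}  = {c,d,e} ∪ {b,d,e}
  |family| = 19
Round 3 adds 6:
  {a}  = {b,c,d,e}ᶜ
  {c}  = {a,b,d,e}ᶜ
  {e}  = {a,b,c,d}ᶜ
  {b,d}  = {b} ∪ {d}
  {a,b,d}  = {a,b} ∪ {d}
  {b,c,d}  = {c,d} ∪ {b}
  |family| = 25
Round 4 (7 new):
  {a,d}  = {d} ∪ {a}
  {a,e}  = {b,c,d}ᶜ
  {b,c}  = {b} ∪ {c}
  {c,e}  = {a,b,d}ᶜ
  {a,c,e}  = {b,d}ᶜ
  {a,d,e}  = {d,e} ∪ {a}
  {b,c,e}  = {b,e} ∪ {c}
  |family| = 32
Round 5: stable.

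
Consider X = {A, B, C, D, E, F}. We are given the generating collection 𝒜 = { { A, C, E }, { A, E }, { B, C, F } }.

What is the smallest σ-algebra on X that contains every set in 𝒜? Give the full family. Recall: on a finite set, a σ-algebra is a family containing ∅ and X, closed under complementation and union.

Seed the family with 𝒜 together with ∅ and X: { ∅, { A, E }, { A, C, E }, { B, C, F }, X }.
Step 1 (4 new):
  { A, D, E }  = ᶜ of { B, C, F }
  { B, D, F }  = ᶜ of { A, C, E }
  { B, C, D, F }  = ᶜ of { A, E }
  { A, B, C, E, F }  = { A, E } ∪ { B, C, F }
  [9 total]
Step 2: +3 →
  { D }  = ᶜ of { A, B, C, E, F }
  { A, C, D, E }  = { A, D, E } ∪ { A, C, E }
  { A, B, D, E, F }  = { A, D, E } ∪ { B, D, F }
  [12 total]
Step 3. New:
  { C }  = ᶜ of { A, B, D, E, F }
  { B, F }  = ᶜ of { A, C, D, E }
  [14 total]
Step 4: +2 →
  { C, D }  = { C } ∪ { D }
  { A, B, E, F }  = { A, E } ∪ { B, F }
  [16 total]
Step 5: already closed under ᶜ and ∪.

|σ(𝒜)| = 16.  σ(𝒜) = { ∅, { C }, { D }, { A, E }, { B, F }, { C, D }, { A, C, E }, { A, D, E }, { B, C, F }, { B, D, F }, { A, B, E, F }, { A, C, D, E }, { B, C, D, F }, { A, B, C, E, F }, { A, B, D, E, F }, X }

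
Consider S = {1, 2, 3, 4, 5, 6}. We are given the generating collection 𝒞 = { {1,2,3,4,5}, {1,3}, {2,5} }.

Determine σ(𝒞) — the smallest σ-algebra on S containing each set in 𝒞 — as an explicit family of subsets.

Initial family (5 sets): { {}, {1,3}, {2,5}, {1,2,3,4,5}, S }.
Step 1. New:
  {6}  = ᶜ of {1,2,3,4,5}
  {1,2,3,5}  = {2,5} ∪ {1,3}
  {1,3,4,6}  = ᶜ of {2,5}
  {2,4,5,6}  = ᶜ of {1,3}
  — 9 sets.
Step 2: +4 →
  {4,6}  = ᶜ of {1,2,3,5}
  {1,3,6}  = {6} ∪ {1,3}
  {2,5,6}  = {2,5} ∪ {6}
  {1,2,3,5,6}  = {6} ∪ {1,2,3,5}
  — 13 sets.
Step 3: 3 new —
  {4}  = ᶜ of {1,2,3,5,6}
  {1,3,4}  = ᶜ of {2,5,6}
  {2,4,5}  = ᶜ of {1,3,6}
  — 16 sets.
Step 4: no new sets; the family is a σ-algebra.

σ(𝒞) = { {}, {4}, {6}, {1,3}, {2,5}, {4,6}, {1,3,4}, {1,3,6}, {2,4,5}, {2,5,6}, {1,2,3,5}, {1,3,4,6}, {2,4,5,6}, {1,2,3,4,5}, {1,2,3,5,6}, S }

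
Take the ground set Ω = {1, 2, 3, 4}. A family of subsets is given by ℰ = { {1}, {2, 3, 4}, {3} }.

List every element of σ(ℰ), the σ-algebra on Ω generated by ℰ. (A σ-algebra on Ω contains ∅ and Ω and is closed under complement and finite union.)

Begin from { ∅, {1}, {3}, {2, 3, 4}, Ω } (that is, ℰ plus ∅ and Ω).
Iteration 1: 2 new —
  {1, 3}  = {3} ∪ {1}
  {1, 2, 4}  = Ω∖{3}
  (now 7)
Iteration 2 (1 new):
  {2, 4}  = Ω∖{1, 3}
  (now 8)
After Iteration 3 the family is unchanged; done.

Hence σ(ℰ) has 8 members: { ∅, {1}, {3}, {1, 3}, {2, 4}, {1, 2, 4}, {2, 3, 4}, Ω }.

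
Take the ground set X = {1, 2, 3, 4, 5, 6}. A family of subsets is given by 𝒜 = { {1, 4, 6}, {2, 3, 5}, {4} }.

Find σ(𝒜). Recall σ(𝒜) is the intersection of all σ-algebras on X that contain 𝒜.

Answer: σ(𝒜) = { {}, {4}, {1, 6}, {1, 4, 6}, {2, 3, 5}, {2, 3, 4, 5}, {1, 2, 3, 5, 6}, X }

Derivation:
Take S₀ = 𝒜 ∪ {∅, X} = { {}, {4}, {1, 4, 6}, {2, 3, 5}, X }.
Iteration 1: 2 new —
  {2, 3, 4, 5}  = {2, 3, 5} ∪ {4}
  {1, 2, 3, 5, 6}  = X∖{4}
Iteration 2: 1 new —
  {1, 6}  = X∖{2, 3, 4, 5}
Iteration 3: no new sets; the family is a σ-algebra.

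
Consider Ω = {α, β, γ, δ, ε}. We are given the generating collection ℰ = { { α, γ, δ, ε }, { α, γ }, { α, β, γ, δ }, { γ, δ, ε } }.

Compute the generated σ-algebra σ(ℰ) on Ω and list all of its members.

Begin from { ∅, { α, γ }, { γ, δ, ε }, { α, β, γ, δ }, { α, γ, δ, ε }, Ω } (that is, ℰ plus ∅ and Ω).
Iteration 1: +4 →
  { β }  = ᶜ of { α, γ, δ, ε }
  { ε }  = ᶜ of { α, β, γ, δ }
  { α, β }  = ᶜ of { γ, δ, ε }
  { β, δ, ε }  = ᶜ of { α, γ }
  |family| = 10
Iteration 2: 6 new —
  { β, ε }  = { β } ∪ { ε }
  { α, β, γ }  = { α, β } ∪ { α, γ }
  { α, β, ε }  = { α, β } ∪ { ε }
  { α, γ, ε }  = { ε } ∪ { α, γ }
  { α, β, δ, ε }  = { α, β } ∪ { β, δ, ε }
  { β, γ, δ, ε }  = { γ, δ, ε } ∪ { β }
  |family| = 16
Iteration 3 (7 new):
  { α }  = ᶜ of { β, γ, δ, ε }
  { γ }  = ᶜ of { α, β, δ, ε }
  { β, δ }  = ᶜ of { α, γ, ε }
  { γ, δ }  = ᶜ of { α, β, ε }
  { δ, ε }  = ᶜ of { α, β, γ }
  { α, γ, δ }  = ᶜ of { β, ε }
  { α, β, γ, ε }  = { α, β, ε } ∪ { α, β, γ }
  |family| = 23
Iteration 4: 8 new —
  { δ }  = ᶜ of { α, β, γ, ε }
  { α, ε }  = { ε } ∪ { α }
  { β, γ }  = { β } ∪ { γ }
  { γ, ε }  = { ε } ∪ { γ }
  { α, β, δ }  = { α, β } ∪ { β, δ }
  { α, δ, ε }  = { δ, ε } ∪ { α }
  { β, γ, δ }  = { γ, δ } ∪ { β }
  { β, γ, ε }  = { β, ε } ∪ { γ }
  |family| = 31
Iteration 5: +1 →
  { α, δ }  = ᶜ of { β, γ, ε }
  |family| = 32
Iteration 6: stable.

σ(ℰ) = { ∅, { α }, { β }, { γ }, { δ }, { ε }, { α, β }, { α, γ }, { α, δ }, { α, ε }, { β, γ }, { β, δ }, { β, ε }, { γ, δ }, { γ, ε }, { δ, ε }, { α, β, γ }, { α, β, δ }, { α, β, ε }, { α, γ, δ }, { α, γ, ε }, { α, δ, ε }, { β, γ, δ }, { β, γ, ε }, { β, δ, ε }, { γ, δ, ε }, { α, β, γ, δ }, { α, β, γ, ε }, { α, β, δ, ε }, { α, γ, δ, ε }, { β, γ, δ, ε }, Ω }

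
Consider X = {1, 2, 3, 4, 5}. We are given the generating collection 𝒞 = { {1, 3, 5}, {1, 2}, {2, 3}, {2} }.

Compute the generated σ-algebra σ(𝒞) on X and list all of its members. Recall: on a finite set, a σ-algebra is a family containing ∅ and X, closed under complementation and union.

σ(𝒞) (32 sets): { {}, {1}, {2}, {3}, {4}, {5}, {1, 2}, {1, 3}, {1, 4}, {1, 5}, {2, 3}, {2, 4}, {2, 5}, {3, 4}, {3, 5}, {4, 5}, {1, 2, 3}, {1, 2, 4}, {1, 2, 5}, {1, 3, 4}, {1, 3, 5}, {1, 4, 5}, {2, 3, 4}, {2, 3, 5}, {2, 4, 5}, {3, 4, 5}, {1, 2, 3, 4}, {1, 2, 3, 5}, {1, 2, 4, 5}, {1, 3, 4, 5}, {2, 3, 4, 5}, X }

Working:
Seed the family with 𝒞 together with ∅ and X: { {}, {2}, {1, 2}, {2, 3}, {1, 3, 5}, X }.
Pass 1: +6 →
  {2, 4}  = ᶜ of {1, 3, 5}
  {1, 2, 3}  = {2, 3} ∪ {1, 2}
  {1, 4, 5}  = ᶜ of {2, 3}
  {3, 4, 5}  = ᶜ of {1, 2}
  {1, 2, 3, 5}  = {2, 3} ∪ {1, 3, 5}
  {1, 3, 4, 5}  = ᶜ of {2}
  — 12 sets.
Pass 2 (7 new):
  {4}  = ᶜ of {1, 2, 3, 5}
  {4, 5}  = ᶜ of {1, 2, 3}
  {1, 2, 4}  = {1, 2} ∪ {2, 4}
  {2, 3, 4}  = {2, 3} ∪ {2, 4}
  {1, 2, 3, 4}  = {1, 2, 3} ∪ {2, 4}
  {1, 2, 4, 5}  = {1, 4, 5} ∪ {1, 2}
  {2, 3, 4, 5}  = {3, 4, 5} ∪ {2}
  — 19 sets.
Pass 3: 6 new —
  {1}  = ᶜ of {2, 3, 4, 5}
  {3}  = ᶜ of {1, 2, 4, 5}
  {5}  = ᶜ of {1, 2, 3, 4}
  {1, 5}  = ᶜ of {2, 3, 4}
  {3, 5}  = ᶜ of {1, 2, 4}
  {2, 4, 5}  = {2} ∪ {4, 5}
  — 25 sets.
Pass 4 adds 6:
  {1, 3}  = ᶜ of {2, 4, 5}
  {1, 4}  = {4} ∪ {1}
  {2, 5}  = {2} ∪ {5}
  {3, 4}  = {3} ∪ {4}
  {1, 2, 5}  = {1, 2} ∪ {5}
  {2, 3, 5}  = {2} ∪ {3, 5}
  — 31 sets.
Pass 5: +1 →
  {1, 3, 4}  = ᶜ of {2, 5}
  — 32 sets.
Pass 6: stable.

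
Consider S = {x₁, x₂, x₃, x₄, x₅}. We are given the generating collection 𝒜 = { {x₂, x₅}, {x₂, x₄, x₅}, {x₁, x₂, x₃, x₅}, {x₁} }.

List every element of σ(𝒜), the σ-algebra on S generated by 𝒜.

Answer: σ(𝒜) = { ∅, {x₁}, {x₃}, {x₄}, {x₁, x₃}, {x₁, x₄}, {x₂, x₅}, {x₃, x₄}, {x₁, x₂, x₅}, {x₁, x₃, x₄}, {x₂, x₃, x₅}, {x₂, x₄, x₅}, {x₁, x₂, x₃, x₅}, {x₁, x₂, x₄, x₅}, {x₂, x₃, x₄, x₅}, S }

Derivation:
Take S₀ = 𝒜 ∪ {∅, S} = { ∅, {x₁}, {x₂, x₅}, {x₂, x₄, x₅}, {x₁, x₂, x₃, x₅}, S }.
Pass 1 adds 6:
  {x₄}  = S∖{x₁, x₂, x₃, x₅}
  {x₁, x₃}  = S∖{x₂, x₄, x₅}
  {x₁, x₂, x₅}  = {x₂, x₅} ∪ {x₁}
  {x₁, x₃, x₄}  = S∖{x₂, x₅}
  {x₁, x₂, x₄, x₅}  = {x₂, x₄, x₅} ∪ {x₁}
  {x₂, x₃, x₄, x₅}  = S∖{x₁}
  [12 total]
Pass 2 adds 3:
  {x₃}  = S∖{x₁, x₂, x₄, x₅}
  {x₁, x₄}  = {x₄} ∪ {x₁}
  {x₃, x₄}  = S∖{x₁, x₂, x₅}
  [15 total]
Pass 3. New:
  {x₂, x₃, x₅}  = S∖{x₁, x₄}
  [16 total]
Pass 4: stable.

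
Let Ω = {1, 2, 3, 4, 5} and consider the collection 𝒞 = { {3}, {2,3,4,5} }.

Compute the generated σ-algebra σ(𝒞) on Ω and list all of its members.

Seed the family with 𝒞 together with ∅ and Ω: { {}, {3}, {2,3,4,5}, Ω }.
Iteration 1 adds 2:
  {1}  = ᶜ of {2,3,4,5}
  {1,2,4,5}  = ᶜ of {3}
Iteration 2. New:
  {1,3}  = {3} ∪ {1}
Iteration 3. New:
  {2,4,5}  = ᶜ of {1,3}
Iteration 4 adds nothing — fixpoint reached.

Therefore σ(𝒞) = { {}, {1}, {3}, {1,3}, {2,4,5}, {1,2,4,5}, {2,3,4,5}, Ω } (|σ(𝒞)| = 8).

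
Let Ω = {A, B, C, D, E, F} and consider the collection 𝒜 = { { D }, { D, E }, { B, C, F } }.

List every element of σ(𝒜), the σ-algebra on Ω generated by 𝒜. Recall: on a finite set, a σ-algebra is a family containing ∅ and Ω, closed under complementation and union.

Start: 𝒜 ∪ {∅, Ω} = { ∅, { D }, { D, E }, { B, C, F }, Ω }.
Round 1. New:
  { A, D, E }  = { B, C, F }ᶜ
  { A, B, C, F }  = { D, E }ᶜ
  { B, C, D, F }  = { D } ∪ { B, C, F }
  { A, B, C, E, F }  = { D }ᶜ
  { B, C, D, E, F }  = { D, E } ∪ { B, C, F }
  (now 10)
Round 2: +3 →
  { A }  = { B, C, D, E, F }ᶜ
  { A, E }  = { B, C, D, F }ᶜ
  { A, B, C, D, F }  = { A, B, C, F } ∪ { B, C, D, F }
  (now 13)
Round 3 (2 new):
  { E }  = { A, B, C, D, F }ᶜ
  { A, D }  = { A } ∪ { D }
  (now 15)
Round 4: 1 new —
  { B, C, E, F }  = { A, D }ᶜ
  (now 16)
Round 5: no new sets; the family is a σ-algebra.

|σ(𝒜)| = 16.  σ(𝒜) = { ∅, { A }, { D }, { E }, { A, D }, { A, E }, { D, E }, { A, D, E }, { B, C, F }, { A, B, C, F }, { B, C, D, F }, { B, C, E, F }, { A, B, C, D, F }, { A, B, C, E, F }, { B, C, D, E, F }, Ω }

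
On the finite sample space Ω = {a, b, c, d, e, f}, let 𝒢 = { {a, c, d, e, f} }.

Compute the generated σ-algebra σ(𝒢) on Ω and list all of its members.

Begin from { {}, {a, c, d, e, f}, Ω } (that is, 𝒢 plus ∅ and Ω).
Step 1 (1 new):
  {b}  = Ω∖{a, c, d, e, f}
Step 2: already closed under ᶜ and ∪.

σ(𝒢) = { {}, {b}, {a, c, d, e, f}, Ω }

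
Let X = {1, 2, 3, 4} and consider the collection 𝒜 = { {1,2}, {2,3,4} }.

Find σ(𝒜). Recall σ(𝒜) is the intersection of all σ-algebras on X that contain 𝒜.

Answer: σ(𝒜) = { {}, {1}, {2}, {1,2}, {3,4}, {1,3,4}, {2,3,4}, X }

Derivation:
Start: 𝒜 ∪ {∅, X} = { {}, {1,2}, {2,3,4}, X }.
Pass 1. New:
  {1}  = {2,3,4}ᶜ
  {3,4}  = {1,2}ᶜ
  [6 total]
Pass 2: +1 →
  {1,3,4}  = {3,4} ∪ {1}
  [7 total]
Pass 3 (1 new):
  {2}  = {1,3,4}ᶜ
  [8 total]
Pass 4: closed — nothing new.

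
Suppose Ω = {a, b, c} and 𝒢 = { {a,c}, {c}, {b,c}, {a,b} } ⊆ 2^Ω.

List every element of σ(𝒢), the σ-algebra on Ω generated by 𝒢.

σ(𝒢) = { {}, {a}, {b}, {c}, {a,b}, {a,c}, {b,c}, Ω }

Trace:
Initial family (6 sets): { {}, {c}, {a,b}, {a,c}, {b,c}, Ω }.
Iteration 1 (2 new):
  {a}  = {b,c}ᶜ
  {b}  = {a,c}ᶜ
  [8 total]
Iteration 2: stable.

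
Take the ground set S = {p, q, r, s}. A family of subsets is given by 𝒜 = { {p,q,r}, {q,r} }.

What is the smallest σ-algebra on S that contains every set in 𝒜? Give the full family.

Take S₀ = 𝒜 ∪ {∅, S} = { ∅, {q,r}, {p,q,r}, S }.
Iteration 1 (2 new):
  {s}  = complement {p,q,r}
  {p,s}  = complement {q,r}
  [6 total]
Iteration 2: +1 →
  {q,r,s}  = {q,r} ∪ {s}
  [7 total]
Iteration 3 (1 new):
  {p}  = complement {q,r,s}
  [8 total]
Iteration 4: no new sets; the family is a σ-algebra.

Hence σ(𝒜) has 8 members: { ∅, {p}, {s}, {p,s}, {q,r}, {p,q,r}, {q,r,s}, S }.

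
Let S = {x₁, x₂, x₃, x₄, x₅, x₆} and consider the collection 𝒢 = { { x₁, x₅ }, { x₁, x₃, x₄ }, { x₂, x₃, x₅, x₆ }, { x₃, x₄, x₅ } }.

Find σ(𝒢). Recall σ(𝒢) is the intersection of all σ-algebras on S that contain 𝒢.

Answer: σ(𝒢) = { {}, { x₁ }, { x₃ }, { x₄ }, { x₅ }, { x₁, x₃ }, { x₁, x₄ }, { x₁, x₅ }, { x₂, x₆ }, { x₃, x₄ }, { x₃, x₅ }, { x₄, x₅ }, { x₁, x₂, x₆ }, { x₁, x₃, x₄ }, { x₁, x₃, x₅ }, { x₁, x₄, x₅ }, { x₂, x₃, x₆ }, { x₂, x₄, x₆ }, { x₂, x₅, x₆ }, { x₃, x₄, x₅ }, { x₁, x₂, x₃, x₆ }, { x₁, x₂, x₄, x₆ }, { x₁, x₂, x₅, x₆ }, { x₁, x₃, x₄, x₅ }, { x₂, x₃, x₄, x₆ }, { x₂, x₃, x₅, x₆ }, { x₂, x₄, x₅, x₆ }, { x₁, x₂, x₃, x₄, x₆ }, { x₁, x₂, x₃, x₅, x₆ }, { x₁, x₂, x₄, x₅, x₆ }, { x₂, x₃, x₄, x₅, x₆ }, S }

Working:
Start: 𝒢 ∪ {∅, S} = { {}, { x₁, x₅ }, { x₁, x₃, x₄ }, { x₃, x₄, x₅ }, { x₂, x₃, x₅, x₆ }, S }.
Round 1 adds 7:
  { x₁, x₄ }  = complement { x₂, x₃, x₅, x₆ }
  { x₁, x₂, x₆ }  = complement { x₃, x₄, x₅ }
  { x₂, x₅, x₆ }  = complement { x₁, x₃, x₄ }
  { x₁, x₃, x₄, x₅ }  = { x₃, x₄, x₅ } ∪ { x₁, x₃, x₄ }
  { x₂, x₃, x₄, x₆ }  = complement { x₁, x₅ }
  { x₁, x₂, x₃, x₅, x₆ }  = { x₁, x₅ } ∪ { x₂, x₃, x₅, x₆ }
  { x₂, x₃, x₄, x₅, x₆ }  = { x₃, x₄, x₅ } ∪ { x₂, x₃, x₅, x₆ }
  — 13 sets.
Round 2 (8 new):
  { x₁ }  = complement { x₂, x₃, x₄, x₅, x₆ }
  { x₄ }  = complement { x₁, x₂, x₃, x₅, x₆ }
  { x₂, x₆ }  = complement { x₁, x₃, x₄, x₅ }
  { x₁, x₄, x₅ }  = { x₁, x₄ } ∪ { x₁, x₅ }
  { x₁, x₂, x₄, x₆ }  = { x₁, x₄ } ∪ { x₁, x₂, x₆ }
  { x₁, x₂, x₅, x₆ }  = { x₂, x₅, x₆ } ∪ { x₁, x₅ }
  { x₁, x₂, x₃, x₄, x₆ }  = { x₁, x₃, x₄ } ∪ { x₂, x₃, x₄, x₆ }
  { x₁, x₂, x₄, x₅, x₆ }  = { x₂, x₅, x₆ } ∪ { x₁, x₄ }
  — 21 sets.
Round 3 adds 7:
  { x₃ }  = complement { x₁, x₂, x₄, x₅, x₆ }
  { x₅ }  = complement { x₁, x₂, x₃, x₄, x₆ }
  { x₃, x₄ }  = complement { x₁, x₂, x₅, x₆ }
  { x₃, x₅ }  = complement { x₁, x₂, x₄, x₆ }
  { x₂, x₃, x₆ }  = complement { x₁, x₄, x₅ }
  { x₂, x₄, x₆ }  = { x₂, x₆ } ∪ { x₄ }
  { x₂, x₄, x₅, x₆ }  = { x₂, x₅, x₆ } ∪ { x₄ }
  — 28 sets.
Round 4: +4 →
  { x₁, x₃ }  = complement { x₂, x₄, x₅, x₆ }
  { x₄, x₅ }  = { x₅ } ∪ { x₄ }
  { x₁, x₃, x₅ }  = complement { x₂, x₄, x₆ }
  { x₁, x₂, x₃, x₆ }  = { x₁ } ∪ { x₂, x₃, x₆ }
  — 32 sets.
Round 5 adds nothing — fixpoint reached.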